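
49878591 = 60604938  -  10726347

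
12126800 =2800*4331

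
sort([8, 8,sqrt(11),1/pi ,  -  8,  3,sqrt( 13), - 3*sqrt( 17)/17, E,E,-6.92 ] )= [-8, - 6.92,-3 * sqrt(17 )/17, 1/pi, E,E, 3,  sqrt( 11), sqrt(13) , 8 , 8]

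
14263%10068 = 4195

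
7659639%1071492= 159195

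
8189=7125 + 1064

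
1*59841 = 59841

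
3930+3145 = 7075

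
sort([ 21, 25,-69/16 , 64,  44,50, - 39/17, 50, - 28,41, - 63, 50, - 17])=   [ - 63, - 28, - 17 , - 69/16, - 39/17,  21,25, 41, 44,  50,50,  50 , 64 ] 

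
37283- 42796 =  - 5513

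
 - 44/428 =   -  1 + 96/107 = - 0.10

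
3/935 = 3/935 = 0.00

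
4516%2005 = 506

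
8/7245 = 8/7245=0.00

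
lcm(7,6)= 42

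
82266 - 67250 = 15016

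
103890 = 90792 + 13098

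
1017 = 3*339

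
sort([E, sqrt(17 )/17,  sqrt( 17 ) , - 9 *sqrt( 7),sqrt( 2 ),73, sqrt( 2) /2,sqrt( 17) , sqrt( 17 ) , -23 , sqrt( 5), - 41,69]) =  [ - 41,-9*sqrt( 7 ), - 23, sqrt(17 ) /17, sqrt (2 ) /2, sqrt( 2), sqrt(5 ),E,sqrt( 17 ),sqrt(17 ),sqrt (17), 69,73] 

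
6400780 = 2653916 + 3746864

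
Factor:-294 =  - 2^1*3^1*7^2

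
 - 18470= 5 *(-3694)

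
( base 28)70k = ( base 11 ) 4158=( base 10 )5508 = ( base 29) 6FR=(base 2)1010110000100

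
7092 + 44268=51360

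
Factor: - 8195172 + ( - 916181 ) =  - 167^1*54559^1 = - 9111353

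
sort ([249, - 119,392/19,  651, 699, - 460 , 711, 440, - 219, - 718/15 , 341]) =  [ - 460, - 219, - 119, - 718/15, 392/19,  249, 341,440, 651, 699, 711]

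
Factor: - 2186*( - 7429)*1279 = 2^1*17^1*19^1*23^1*1093^1*1279^1 = 20770696526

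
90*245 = 22050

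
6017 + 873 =6890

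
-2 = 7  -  9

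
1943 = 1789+154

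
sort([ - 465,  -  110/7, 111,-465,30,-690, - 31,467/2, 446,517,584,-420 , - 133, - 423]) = [-690, - 465, - 465,  -  423,-420, - 133,-31, - 110/7,30, 111, 467/2,446, 517 , 584] 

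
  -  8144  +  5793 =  - 2351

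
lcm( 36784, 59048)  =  2243824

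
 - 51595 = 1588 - 53183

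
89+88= 177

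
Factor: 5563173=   3^1*7^1 * 11^1*24083^1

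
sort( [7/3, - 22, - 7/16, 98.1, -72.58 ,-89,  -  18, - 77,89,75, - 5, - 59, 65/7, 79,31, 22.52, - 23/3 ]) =[ - 89,- 77, - 72.58, -59,- 22,- 18,-23/3, - 5, - 7/16,  7/3, 65/7, 22.52, 31, 75,79 , 89, 98.1]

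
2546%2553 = 2546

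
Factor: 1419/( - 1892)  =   - 2^ ( - 2)*3^1 = - 3/4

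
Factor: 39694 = 2^1 *89^1*223^1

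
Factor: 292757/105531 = 3^ (- 1 )*17^2*29^( - 1)*1013^1*1213^( - 1 )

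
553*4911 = 2715783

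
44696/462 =22348/231=96.74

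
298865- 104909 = 193956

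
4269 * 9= 38421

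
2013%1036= 977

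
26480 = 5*5296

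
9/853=9/853 = 0.01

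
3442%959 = 565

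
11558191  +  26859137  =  38417328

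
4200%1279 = 363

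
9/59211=1/6579 = 0.00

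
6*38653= 231918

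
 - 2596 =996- 3592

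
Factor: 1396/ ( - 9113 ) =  - 2^2*13^ ( - 1 ) * 349^1 * 701^( - 1 ) 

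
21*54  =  1134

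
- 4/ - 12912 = 1/3228 = 0.00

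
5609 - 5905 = - 296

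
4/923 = 4/923 = 0.00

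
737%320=97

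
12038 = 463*26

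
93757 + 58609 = 152366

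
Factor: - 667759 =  -23^1 * 29033^1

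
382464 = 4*95616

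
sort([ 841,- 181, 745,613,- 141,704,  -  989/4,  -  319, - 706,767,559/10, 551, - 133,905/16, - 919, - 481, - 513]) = [ - 919 , - 706, - 513, - 481,-319, - 989/4, - 181, - 141, - 133,  559/10, 905/16,551,613,704,745,767,841]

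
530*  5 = 2650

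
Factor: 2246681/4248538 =2^( - 1)*7^( - 1)*17^( - 1 ) * 79^1*17851^( - 1)*28439^1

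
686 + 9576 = 10262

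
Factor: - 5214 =-2^1*3^1*11^1*79^1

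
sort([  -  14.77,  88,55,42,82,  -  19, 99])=[ - 19, - 14.77,42,55,82, 88,  99]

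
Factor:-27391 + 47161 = 2^1*3^1*5^1*659^1 = 19770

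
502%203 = 96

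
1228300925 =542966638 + 685334287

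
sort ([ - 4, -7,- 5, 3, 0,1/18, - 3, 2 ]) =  [ - 7, - 5, - 4  ,  -  3, 0, 1/18,2, 3]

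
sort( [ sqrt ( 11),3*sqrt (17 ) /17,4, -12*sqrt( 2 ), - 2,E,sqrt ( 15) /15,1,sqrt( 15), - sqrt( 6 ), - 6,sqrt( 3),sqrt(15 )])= [ - 12*sqrt( 2 ), -6, - sqrt ( 6 ), - 2,sqrt(15) /15, 3*sqrt( 17 )/17 , 1,sqrt(3 ), E,sqrt( 11),sqrt( 15) , sqrt( 15 ) , 4]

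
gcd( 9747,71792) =1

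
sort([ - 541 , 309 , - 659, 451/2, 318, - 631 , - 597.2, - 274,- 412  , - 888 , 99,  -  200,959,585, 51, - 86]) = [ - 888  , - 659, - 631, - 597.2, - 541,- 412 , - 274,-200, -86, 51,99,451/2,309, 318,585, 959 ] 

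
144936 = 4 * 36234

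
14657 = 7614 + 7043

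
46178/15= 3078  +  8/15=3078.53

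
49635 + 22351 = 71986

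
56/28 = 2 = 2.00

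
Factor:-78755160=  - 2^3 *3^1*5^1*11^1 * 59663^1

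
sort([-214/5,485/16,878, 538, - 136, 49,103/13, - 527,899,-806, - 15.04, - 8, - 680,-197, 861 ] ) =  [-806,-680, - 527, - 197,-136,-214/5, - 15.04,  -  8,103/13,485/16,  49,538, 861, 878, 899 ] 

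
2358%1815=543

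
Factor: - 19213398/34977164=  - 2^( - 1) * 3^2 * 181^( - 1) * 48311^( - 1)*1067411^1 = - 9606699/17488582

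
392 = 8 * 49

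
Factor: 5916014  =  2^1*13^2*23^1*761^1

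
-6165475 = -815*7565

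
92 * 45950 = 4227400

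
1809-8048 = - 6239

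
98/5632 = 49/2816 = 0.02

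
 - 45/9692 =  - 1 + 9647/9692 = - 0.00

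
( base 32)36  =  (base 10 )102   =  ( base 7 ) 204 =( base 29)3F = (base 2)1100110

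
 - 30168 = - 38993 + 8825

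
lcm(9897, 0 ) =0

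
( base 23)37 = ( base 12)64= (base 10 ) 76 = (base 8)114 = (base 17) 48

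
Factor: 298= 2^1*149^1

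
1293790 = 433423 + 860367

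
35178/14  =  17589/7= 2512.71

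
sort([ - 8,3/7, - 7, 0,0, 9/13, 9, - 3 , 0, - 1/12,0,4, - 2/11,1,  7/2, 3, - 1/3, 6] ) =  [ - 8, - 7 , - 3,-1/3, - 2/11, - 1/12, 0, 0,0, 0, 3/7,  9/13,1,3, 7/2, 4 , 6, 9] 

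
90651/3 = 30217=30217.00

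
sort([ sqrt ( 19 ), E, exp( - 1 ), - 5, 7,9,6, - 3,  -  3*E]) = [ - 3*E, - 5, - 3,exp( - 1), E,sqrt(19),6,7,9] 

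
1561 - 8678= - 7117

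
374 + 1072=1446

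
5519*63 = 347697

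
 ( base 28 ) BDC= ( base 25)EA0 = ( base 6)105400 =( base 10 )9000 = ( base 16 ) 2328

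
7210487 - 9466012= -2255525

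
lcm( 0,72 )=0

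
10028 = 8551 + 1477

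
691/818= 691/818 = 0.84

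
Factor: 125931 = 3^1*13^1*3229^1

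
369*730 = 269370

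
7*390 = 2730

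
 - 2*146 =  - 292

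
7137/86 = 7137/86=82.99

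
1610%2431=1610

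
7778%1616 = 1314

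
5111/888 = 5111/888=5.76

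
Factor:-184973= - 109^1*1697^1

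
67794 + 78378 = 146172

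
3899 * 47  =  183253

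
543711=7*77673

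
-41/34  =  - 41/34 = - 1.21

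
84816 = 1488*57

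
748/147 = 748/147=5.09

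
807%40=7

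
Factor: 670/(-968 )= - 2^(-2)*5^1*11^(  -  2 ) * 67^1 = -335/484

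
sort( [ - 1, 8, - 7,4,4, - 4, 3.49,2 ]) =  [ - 7, - 4,  -  1, 2,3.49,4,4,8]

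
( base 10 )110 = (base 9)132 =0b1101110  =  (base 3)11002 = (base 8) 156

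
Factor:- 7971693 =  - 3^1*2657231^1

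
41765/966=43 + 227/966 = 43.23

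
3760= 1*3760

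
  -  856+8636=7780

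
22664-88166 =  - 65502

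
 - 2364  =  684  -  3048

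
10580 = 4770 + 5810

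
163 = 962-799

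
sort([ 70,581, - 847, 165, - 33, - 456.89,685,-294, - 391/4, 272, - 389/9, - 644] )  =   [ - 847, - 644, - 456.89,- 294,-391/4, - 389/9, - 33, 70, 165  ,  272,581,685 ] 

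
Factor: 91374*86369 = 7891881006 = 2^1* 3^1 *97^1*157^1*86369^1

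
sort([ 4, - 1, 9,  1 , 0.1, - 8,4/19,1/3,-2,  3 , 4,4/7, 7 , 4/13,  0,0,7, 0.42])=[ - 8, -2,  -  1, 0,0,  0.1,4/19,  4/13, 1/3, 0.42,4/7, 1,3, 4, 4,7, 7,9 ]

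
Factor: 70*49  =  3430  =  2^1*5^1*7^3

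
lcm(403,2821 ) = 2821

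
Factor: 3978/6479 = 2^1 * 3^2*11^( - 1)*13^1*17^1*19^( - 1)*31^( - 1)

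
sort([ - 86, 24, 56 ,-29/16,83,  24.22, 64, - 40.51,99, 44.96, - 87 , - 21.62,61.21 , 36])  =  [-87, - 86, - 40.51 , - 21.62, - 29/16,  24, 24.22, 36,44.96 , 56, 61.21,  64, 83, 99]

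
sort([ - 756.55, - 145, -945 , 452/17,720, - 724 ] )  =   [-945, - 756.55, - 724, - 145,452/17 , 720]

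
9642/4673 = 2 + 296/4673=2.06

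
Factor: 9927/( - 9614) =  - 2^( - 1) * 3^2*11^( - 1)*19^( - 1 )*23^( - 1 ) *1103^1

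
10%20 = 10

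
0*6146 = 0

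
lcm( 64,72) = 576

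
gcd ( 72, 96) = 24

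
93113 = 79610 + 13503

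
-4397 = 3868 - 8265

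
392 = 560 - 168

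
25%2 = 1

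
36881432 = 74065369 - 37183937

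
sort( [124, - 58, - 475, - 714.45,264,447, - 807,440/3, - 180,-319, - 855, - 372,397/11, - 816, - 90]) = [ - 855, - 816, - 807,- 714.45,- 475, - 372, - 319, - 180, - 90, - 58 , 397/11,124,440/3,264,447 ] 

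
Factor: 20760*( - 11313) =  - 2^3* 3^4*5^1*173^1*419^1 = - 234857880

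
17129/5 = 3425 + 4/5 = 3425.80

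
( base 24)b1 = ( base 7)526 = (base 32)89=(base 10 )265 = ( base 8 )411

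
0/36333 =0 = 0.00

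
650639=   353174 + 297465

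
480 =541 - 61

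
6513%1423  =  821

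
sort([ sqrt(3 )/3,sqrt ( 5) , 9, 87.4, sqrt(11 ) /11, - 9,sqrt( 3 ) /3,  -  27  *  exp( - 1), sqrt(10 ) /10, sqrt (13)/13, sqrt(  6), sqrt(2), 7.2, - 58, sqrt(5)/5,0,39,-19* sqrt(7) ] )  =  [ -58, - 19 * sqrt(7), - 27*exp( - 1), - 9,0,sqrt( 13 ) /13,sqrt(11 )/11, sqrt( 10)/10,sqrt (5)/5,sqrt(3)/3,sqrt(3 )/3, sqrt(2), sqrt (5), sqrt( 6 ), 7.2 , 9, 39, 87.4]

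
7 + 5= 12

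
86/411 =86/411 = 0.21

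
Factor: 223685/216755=7^1 * 83^1*563^(-1 )= 581/563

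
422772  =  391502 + 31270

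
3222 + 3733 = 6955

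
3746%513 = 155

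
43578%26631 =16947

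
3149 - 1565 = 1584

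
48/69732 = 4/5811 = 0.00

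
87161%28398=1967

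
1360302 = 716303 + 643999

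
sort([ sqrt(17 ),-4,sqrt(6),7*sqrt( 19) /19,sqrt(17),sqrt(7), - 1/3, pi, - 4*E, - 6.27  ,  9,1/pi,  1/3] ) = [  -  4*E, - 6.27, - 4, - 1/3, 1/pi,  1/3 , 7 * sqrt( 19)/19,sqrt(6 ),  sqrt( 7),pi, sqrt( 17 ) , sqrt(17), 9 ]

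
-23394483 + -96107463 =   -  119501946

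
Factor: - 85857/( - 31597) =3^1*19^( - 1)*1663^( - 1 ) * 28619^1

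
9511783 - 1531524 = 7980259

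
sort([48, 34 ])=[34,48 ]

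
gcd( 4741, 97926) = 1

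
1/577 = 1/577 = 0.00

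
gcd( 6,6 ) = 6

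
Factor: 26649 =3^4*7^1*47^1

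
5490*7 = 38430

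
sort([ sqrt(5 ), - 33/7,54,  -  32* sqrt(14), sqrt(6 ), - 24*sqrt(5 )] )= [ - 32*sqrt( 14),  -  24 *sqrt(5 ) , - 33/7, sqrt(5) , sqrt(6),54 ] 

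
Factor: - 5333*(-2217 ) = 11823261= 3^1*739^1 * 5333^1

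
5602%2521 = 560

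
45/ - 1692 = -1 +183/188 =-  0.03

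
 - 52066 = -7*7438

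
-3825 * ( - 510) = 1950750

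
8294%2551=641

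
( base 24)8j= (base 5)1321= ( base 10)211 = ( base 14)111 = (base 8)323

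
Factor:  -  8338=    - 2^1*11^1* 379^1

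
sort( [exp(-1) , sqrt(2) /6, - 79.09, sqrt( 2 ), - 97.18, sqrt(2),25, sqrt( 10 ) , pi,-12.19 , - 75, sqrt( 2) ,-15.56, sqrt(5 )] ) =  [ - 97.18,  -  79.09,-75, - 15.56, - 12.19,sqrt(2)/6,  exp(-1),sqrt(2 ), sqrt (2 ), sqrt(2) , sqrt(5), pi, sqrt( 10), 25]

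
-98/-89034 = 49/44517 = 0.00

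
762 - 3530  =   - 2768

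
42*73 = 3066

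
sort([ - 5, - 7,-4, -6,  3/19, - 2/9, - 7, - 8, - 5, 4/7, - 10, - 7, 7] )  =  [ - 10, - 8, - 7, - 7, - 7, - 6 , - 5, - 5, - 4, - 2/9, 3/19, 4/7,  7 ]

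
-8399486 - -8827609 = 428123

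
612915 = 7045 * 87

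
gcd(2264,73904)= 8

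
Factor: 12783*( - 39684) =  - 507280572 = - 2^2*  3^2*3307^1 * 4261^1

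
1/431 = 1/431=0.00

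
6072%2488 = 1096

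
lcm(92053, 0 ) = 0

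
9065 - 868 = 8197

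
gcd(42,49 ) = 7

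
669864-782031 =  - 112167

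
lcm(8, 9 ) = 72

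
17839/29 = 615 + 4/29 = 615.14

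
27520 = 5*5504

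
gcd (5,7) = 1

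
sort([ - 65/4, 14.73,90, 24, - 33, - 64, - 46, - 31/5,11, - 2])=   [ - 64, - 46, - 33, - 65/4,-31/5, - 2,11, 14.73,24, 90]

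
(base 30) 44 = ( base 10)124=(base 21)5j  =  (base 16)7c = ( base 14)8c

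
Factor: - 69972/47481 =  - 28/19 = - 2^2*7^1*19^( - 1)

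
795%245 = 60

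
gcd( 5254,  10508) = 5254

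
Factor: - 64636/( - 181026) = 2^1*3^( - 2)* 11^1*13^1*89^( - 1 ) =286/801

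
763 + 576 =1339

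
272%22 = 8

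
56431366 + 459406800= 515838166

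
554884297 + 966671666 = 1521555963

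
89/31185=89/31185 = 0.00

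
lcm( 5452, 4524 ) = 212628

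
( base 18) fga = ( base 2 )1010000100110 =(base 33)4oa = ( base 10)5158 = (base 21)bed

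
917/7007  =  131/1001= 0.13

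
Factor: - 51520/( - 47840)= 14/13= 2^1*7^1*13^(-1 )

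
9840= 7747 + 2093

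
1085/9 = 120  +  5/9 = 120.56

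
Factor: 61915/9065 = 1769/259 = 7^( - 1)*29^1 * 37^( - 1)*61^1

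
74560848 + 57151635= 131712483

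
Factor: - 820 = -2^2*5^1*41^1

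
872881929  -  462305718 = 410576211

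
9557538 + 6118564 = 15676102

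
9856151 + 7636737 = 17492888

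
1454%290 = 4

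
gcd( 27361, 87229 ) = 1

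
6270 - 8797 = - 2527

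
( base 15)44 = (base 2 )1000000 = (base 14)48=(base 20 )34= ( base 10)64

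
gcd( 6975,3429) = 9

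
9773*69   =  674337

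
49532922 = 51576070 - 2043148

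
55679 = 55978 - 299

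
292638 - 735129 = -442491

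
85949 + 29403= 115352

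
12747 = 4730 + 8017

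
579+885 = 1464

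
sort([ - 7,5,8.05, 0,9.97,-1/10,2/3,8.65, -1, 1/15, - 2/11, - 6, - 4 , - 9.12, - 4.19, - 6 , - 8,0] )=[ - 9.12, - 8, - 7, - 6, - 6, - 4.19, - 4 , - 1, - 2/11, - 1/10,0,0,1/15,2/3,5,  8.05 , 8.65,  9.97 ]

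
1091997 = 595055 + 496942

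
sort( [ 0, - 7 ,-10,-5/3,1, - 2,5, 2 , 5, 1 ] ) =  [ - 10 , - 7, - 2,-5/3,0,1,1 , 2,5, 5 ] 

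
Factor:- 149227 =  - 13^2*883^1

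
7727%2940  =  1847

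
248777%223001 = 25776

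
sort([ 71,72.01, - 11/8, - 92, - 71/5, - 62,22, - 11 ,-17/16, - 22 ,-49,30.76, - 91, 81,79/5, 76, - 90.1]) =[  -  92, - 91, - 90.1,- 62, - 49,- 22,-71/5,-11,-11/8, - 17/16 , 79/5  ,  22,30.76,71,72.01,76,81]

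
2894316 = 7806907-4912591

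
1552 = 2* 776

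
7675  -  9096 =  - 1421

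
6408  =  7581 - 1173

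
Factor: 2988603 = 3^3*71^1*1559^1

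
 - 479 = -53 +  - 426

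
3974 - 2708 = 1266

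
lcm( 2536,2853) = 22824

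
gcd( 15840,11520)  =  1440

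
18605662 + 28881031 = 47486693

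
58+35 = 93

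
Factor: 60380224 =2^6*101^1 * 9341^1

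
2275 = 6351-4076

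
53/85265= 53/85265 = 0.00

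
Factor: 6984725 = 5^2*11^2*2309^1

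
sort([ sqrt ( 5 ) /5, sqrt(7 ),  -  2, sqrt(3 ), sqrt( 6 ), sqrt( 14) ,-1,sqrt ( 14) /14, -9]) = [- 9, - 2, - 1, sqrt ( 14 )/14, sqrt( 5 ) /5 , sqrt(3 ) , sqrt (6), sqrt( 7 ), sqrt ( 14 ) ]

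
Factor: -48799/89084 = -2^( - 2 )*22271^ ( - 1 )*48799^1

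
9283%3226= 2831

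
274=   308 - 34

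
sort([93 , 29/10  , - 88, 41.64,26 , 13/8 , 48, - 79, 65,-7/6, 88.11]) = [ - 88 , - 79, - 7/6,  13/8,  29/10, 26, 41.64, 48, 65,88.11,93 ]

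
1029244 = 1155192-125948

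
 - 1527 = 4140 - 5667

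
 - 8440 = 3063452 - 3071892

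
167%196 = 167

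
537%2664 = 537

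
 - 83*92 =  - 7636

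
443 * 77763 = 34449009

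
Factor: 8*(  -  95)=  - 760=- 2^3*5^1*19^1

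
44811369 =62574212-17762843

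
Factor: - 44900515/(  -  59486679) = 3^( - 2)*5^1*7^( - 1 )*11^1 *19^1*42967^1*944233^( - 1)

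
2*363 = 726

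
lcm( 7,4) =28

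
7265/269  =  27 + 2/269 = 27.01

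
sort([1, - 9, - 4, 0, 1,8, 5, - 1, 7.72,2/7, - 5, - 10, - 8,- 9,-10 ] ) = [ - 10 ,-10 , - 9, - 9 , - 8,  -  5, - 4, - 1, 0, 2/7, 1, 1, 5, 7.72, 8] 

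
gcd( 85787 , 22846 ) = 1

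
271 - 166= 105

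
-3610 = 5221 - 8831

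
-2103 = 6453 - 8556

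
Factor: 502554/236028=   2^( - 1 )*89^(-1)*379^1 = 379/178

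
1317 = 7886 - 6569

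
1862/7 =266 = 266.00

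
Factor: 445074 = 2^1 * 3^1*7^1*10597^1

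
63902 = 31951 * 2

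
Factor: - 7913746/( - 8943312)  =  2^( - 3)*3^( - 1)*7^( - 1)*43^( - 1 )* 79^1*619^( - 1 )*50087^1 = 3956873/4471656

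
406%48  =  22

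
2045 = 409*5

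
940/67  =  14 + 2/67= 14.03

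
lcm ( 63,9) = 63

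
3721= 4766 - 1045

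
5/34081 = 5/34081 =0.00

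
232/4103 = 232/4103  =  0.06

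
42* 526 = 22092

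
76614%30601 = 15412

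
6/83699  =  6/83699   =  0.00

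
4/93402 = 2/46701 = 0.00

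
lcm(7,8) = 56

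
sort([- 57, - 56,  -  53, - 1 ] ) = [- 57,-56,-53, - 1] 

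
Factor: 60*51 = 2^2*3^2*5^1*17^1 = 3060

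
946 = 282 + 664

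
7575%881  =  527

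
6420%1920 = 660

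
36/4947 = 12/1649 = 0.01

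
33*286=9438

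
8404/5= 8404/5 = 1680.80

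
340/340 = 1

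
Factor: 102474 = 2^1*3^2*5693^1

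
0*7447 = 0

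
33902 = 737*46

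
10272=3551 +6721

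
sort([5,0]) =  [ 0,5 ]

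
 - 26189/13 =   -  2015+6/13 = - 2014.54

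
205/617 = 205/617 = 0.33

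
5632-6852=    - 1220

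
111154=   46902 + 64252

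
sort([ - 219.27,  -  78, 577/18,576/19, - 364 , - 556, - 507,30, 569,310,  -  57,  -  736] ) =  [- 736 , - 556, - 507, - 364,  -  219.27, - 78,-57,30,576/19,577/18,310,569]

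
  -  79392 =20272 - 99664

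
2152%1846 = 306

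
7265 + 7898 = 15163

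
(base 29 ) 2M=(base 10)80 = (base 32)2g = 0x50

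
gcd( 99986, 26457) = 1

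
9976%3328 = 3320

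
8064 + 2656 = 10720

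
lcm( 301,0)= 0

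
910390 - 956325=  - 45935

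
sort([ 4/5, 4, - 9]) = [  -  9, 4/5,  4] 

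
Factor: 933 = 3^1 * 311^1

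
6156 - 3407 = 2749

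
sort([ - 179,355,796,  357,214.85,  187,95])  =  [  -  179, 95, 187,  214.85,355 , 357,796 ] 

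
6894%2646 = 1602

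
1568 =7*224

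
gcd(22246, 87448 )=2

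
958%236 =14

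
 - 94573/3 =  - 31525 + 2/3= - 31524.33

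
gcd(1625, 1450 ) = 25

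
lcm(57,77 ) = 4389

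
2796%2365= 431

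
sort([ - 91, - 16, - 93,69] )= [ - 93, - 91,-16, 69]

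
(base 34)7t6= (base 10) 9084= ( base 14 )344C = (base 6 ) 110020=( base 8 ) 21574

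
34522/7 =4931+5/7= 4931.71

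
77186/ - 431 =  -77186/431 = -  179.09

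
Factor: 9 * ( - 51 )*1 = -459 = - 3^3 * 17^1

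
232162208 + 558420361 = 790582569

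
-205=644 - 849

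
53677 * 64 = 3435328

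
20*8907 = 178140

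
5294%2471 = 352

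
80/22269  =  80/22269  =  0.00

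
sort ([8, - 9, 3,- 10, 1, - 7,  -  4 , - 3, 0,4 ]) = [ - 10, - 9, - 7,-4, - 3,0, 1, 3,4,8]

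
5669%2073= 1523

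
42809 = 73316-30507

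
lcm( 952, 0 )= 0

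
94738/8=11842  +  1/4= 11842.25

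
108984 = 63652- - 45332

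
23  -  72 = -49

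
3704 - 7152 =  - 3448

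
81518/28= 2911  +  5/14  =  2911.36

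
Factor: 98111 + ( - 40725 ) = 57386=2^1*7^1* 4099^1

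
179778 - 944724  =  - 764946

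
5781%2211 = 1359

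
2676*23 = 61548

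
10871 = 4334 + 6537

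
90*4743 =426870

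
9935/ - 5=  - 1987/1 = - 1987.00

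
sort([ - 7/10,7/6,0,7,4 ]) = [ - 7/10,  0,  7/6,4,7]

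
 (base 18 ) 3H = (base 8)107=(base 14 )51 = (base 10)71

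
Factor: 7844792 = 2^3*980599^1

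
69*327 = 22563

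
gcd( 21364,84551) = 1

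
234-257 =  -23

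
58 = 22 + 36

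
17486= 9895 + 7591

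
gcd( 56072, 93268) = 4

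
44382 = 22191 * 2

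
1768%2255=1768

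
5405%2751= 2654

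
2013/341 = 183/31 = 5.90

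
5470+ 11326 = 16796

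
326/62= 5+8/31 = 5.26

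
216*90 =19440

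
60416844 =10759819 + 49657025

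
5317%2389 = 539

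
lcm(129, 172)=516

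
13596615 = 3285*4139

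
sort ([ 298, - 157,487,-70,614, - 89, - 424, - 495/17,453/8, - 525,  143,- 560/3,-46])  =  [ - 525, - 424,-560/3, - 157,-89, - 70, - 46, - 495/17,453/8,143,  298, 487, 614] 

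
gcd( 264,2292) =12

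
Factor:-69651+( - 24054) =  - 3^1*5^1*6247^1 = -  93705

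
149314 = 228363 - 79049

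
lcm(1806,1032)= 7224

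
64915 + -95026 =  - 30111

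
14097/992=14 + 209/992 = 14.21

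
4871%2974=1897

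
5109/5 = 5109/5 = 1021.80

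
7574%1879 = 58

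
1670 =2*835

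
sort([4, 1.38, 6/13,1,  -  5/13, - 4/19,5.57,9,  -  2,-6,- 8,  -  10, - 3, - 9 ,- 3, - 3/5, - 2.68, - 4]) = [ - 10, - 9, - 8,- 6, - 4, - 3, - 3,-2.68, - 2,- 3/5, - 5/13,-4/19 , 6/13, 1, 1.38 , 4, 5.57, 9]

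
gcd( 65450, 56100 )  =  9350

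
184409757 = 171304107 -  - 13105650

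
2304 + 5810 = 8114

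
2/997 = 2/997  =  0.00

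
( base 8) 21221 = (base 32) 8KH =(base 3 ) 110010202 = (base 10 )8849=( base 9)13122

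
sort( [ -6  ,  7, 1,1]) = [-6,1,1,7] 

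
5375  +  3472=8847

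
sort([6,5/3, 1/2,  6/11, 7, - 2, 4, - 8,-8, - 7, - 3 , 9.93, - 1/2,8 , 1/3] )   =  [ - 8,  -  8, - 7 , - 3, - 2,  -  1/2, 1/3,  1/2 , 6/11, 5/3, 4 , 6,7 , 8,  9.93]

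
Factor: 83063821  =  83063821^1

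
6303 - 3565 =2738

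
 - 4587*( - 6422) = 29457714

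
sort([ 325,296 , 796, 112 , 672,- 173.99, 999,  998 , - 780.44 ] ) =[  -  780.44,-173.99,112,296, 325,672 , 796,998,999]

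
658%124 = 38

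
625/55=11+4/11=11.36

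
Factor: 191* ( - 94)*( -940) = 16876760 =2^3*5^1*47^2*191^1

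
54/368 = 27/184= 0.15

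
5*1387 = 6935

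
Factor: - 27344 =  - 2^4*1709^1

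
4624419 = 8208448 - 3584029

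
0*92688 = 0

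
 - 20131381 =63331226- 83462607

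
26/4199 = 2/323 = 0.01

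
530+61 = 591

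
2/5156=1/2578 =0.00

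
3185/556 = 3185/556 = 5.73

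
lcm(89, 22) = 1958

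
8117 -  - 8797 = 16914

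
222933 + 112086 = 335019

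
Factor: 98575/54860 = 19715/10972 = 2^(-2)*5^1*13^( - 1)*211^( - 1)*3943^1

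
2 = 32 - 30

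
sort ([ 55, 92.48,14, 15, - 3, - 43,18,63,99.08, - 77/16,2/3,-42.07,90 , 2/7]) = [- 43, - 42.07, -77/16, - 3  ,  2/7,2/3 , 14,15,18, 55,  63, 90,92.48,99.08 ]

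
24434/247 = 1286/13  =  98.92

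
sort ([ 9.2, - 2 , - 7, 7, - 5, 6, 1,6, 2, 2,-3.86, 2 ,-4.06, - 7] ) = [ - 7, - 7, - 5, - 4.06, - 3.86, - 2,1, 2,2, 2, 6,6, 7,9.2 ]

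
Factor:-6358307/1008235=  - 5^(  -  1)*19^( - 1 )*137^1*10613^ ( - 1)*46411^1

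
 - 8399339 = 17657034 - 26056373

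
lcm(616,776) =59752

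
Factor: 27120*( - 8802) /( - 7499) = 238710240/7499 = 2^5*3^4*5^1*113^1 * 163^1*7499^(-1)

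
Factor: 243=3^5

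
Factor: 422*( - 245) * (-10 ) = 2^2*5^2 * 7^2 * 211^1 = 1033900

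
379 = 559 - 180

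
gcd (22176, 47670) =42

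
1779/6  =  593/2 = 296.50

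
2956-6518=-3562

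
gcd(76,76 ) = 76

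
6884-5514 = 1370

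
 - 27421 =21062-48483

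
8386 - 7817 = 569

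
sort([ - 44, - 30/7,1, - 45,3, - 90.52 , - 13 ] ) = [ - 90.52 , - 45, - 44 , - 13, - 30/7,1, 3]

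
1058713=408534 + 650179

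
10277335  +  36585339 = 46862674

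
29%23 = 6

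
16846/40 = 421+3/20 = 421.15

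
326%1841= 326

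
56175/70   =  1605/2 = 802.50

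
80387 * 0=0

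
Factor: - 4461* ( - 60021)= 267753681 = 3^6*13^1*19^1*1487^1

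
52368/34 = 26184/17 = 1540.24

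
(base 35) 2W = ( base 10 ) 102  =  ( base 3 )10210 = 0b1100110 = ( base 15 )6C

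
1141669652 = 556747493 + 584922159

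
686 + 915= 1601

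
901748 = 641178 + 260570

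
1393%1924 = 1393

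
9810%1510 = 750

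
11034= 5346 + 5688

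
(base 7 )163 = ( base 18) 54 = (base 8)136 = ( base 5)334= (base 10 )94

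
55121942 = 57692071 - 2570129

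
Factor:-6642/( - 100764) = 41/622 = 2^( - 1)*41^1*311^ ( - 1)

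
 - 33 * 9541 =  - 314853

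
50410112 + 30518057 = 80928169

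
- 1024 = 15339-16363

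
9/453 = 3/151 = 0.02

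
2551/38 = 2551/38 = 67.13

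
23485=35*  671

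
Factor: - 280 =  - 2^3*5^1 * 7^1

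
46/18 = 2 + 5/9  =  2.56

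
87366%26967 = 6465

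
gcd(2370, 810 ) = 30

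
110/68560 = 11/6856= 0.00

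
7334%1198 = 146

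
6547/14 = 6547/14= 467.64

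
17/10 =17/10 = 1.70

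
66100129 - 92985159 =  - 26885030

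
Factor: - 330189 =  - 3^1*110063^1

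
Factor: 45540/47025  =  2^2*5^( -1)*19^( - 1) * 23^1=92/95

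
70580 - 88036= - 17456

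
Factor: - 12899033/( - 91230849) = 3^(-2) * 7^1*1842719^1*10136761^( - 1)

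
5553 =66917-61364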